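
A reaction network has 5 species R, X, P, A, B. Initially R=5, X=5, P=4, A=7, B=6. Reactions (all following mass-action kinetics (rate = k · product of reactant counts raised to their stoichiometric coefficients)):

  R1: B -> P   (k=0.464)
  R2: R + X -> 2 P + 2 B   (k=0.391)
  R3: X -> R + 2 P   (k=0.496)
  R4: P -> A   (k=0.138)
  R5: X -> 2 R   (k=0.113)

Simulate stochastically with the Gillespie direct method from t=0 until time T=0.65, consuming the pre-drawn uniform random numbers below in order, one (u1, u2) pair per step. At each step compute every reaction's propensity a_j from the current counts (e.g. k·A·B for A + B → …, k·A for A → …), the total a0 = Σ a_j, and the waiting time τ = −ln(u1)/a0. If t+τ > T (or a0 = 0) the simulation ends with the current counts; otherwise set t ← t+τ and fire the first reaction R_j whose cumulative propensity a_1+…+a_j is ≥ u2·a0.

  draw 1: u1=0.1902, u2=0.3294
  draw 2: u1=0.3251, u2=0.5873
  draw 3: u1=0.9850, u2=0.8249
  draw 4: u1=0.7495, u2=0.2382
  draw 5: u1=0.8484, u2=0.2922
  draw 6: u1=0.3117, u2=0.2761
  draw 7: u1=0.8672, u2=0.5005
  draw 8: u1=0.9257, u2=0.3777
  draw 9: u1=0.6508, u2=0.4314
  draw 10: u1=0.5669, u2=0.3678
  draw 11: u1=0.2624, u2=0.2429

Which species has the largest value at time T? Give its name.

t=0.000: R=5 X=5 P=4 A=7 B=6
Draw 1: a1=2.784, a2=9.775, a3=2.480, a4=0.552, a5=0.565, a0=16.156; τ=−ln(0.1902)/16.156=0.103 → t=0.103; u2·a0=0.3294·16.156=5.322; a1=2.784 < 5.322 ≤ a1+a2=12.559 → R2 fires; R=4 X=4 P=6 A=7 B=8
Draw 2: a1=3.712, a2=6.256, a3=1.984, a4=0.828, a5=0.452, a0=13.232; τ=−ln(0.3251)/13.232=0.085 → t=0.188; u2·a0=0.5873·13.232=7.771; a1=3.712 < 7.771 ≤ a1+a2=9.968 → R2 fires; R=3 X=3 P=8 A=7 B=10
Draw 3: a1=4.640, a2=3.519, a3=1.488, a4=1.104, a5=0.339, a0=11.090; τ=−ln(0.9850)/11.090=0.001 → t=0.189; u2·a0=0.8249·11.090=9.148; a1+a2=8.159 < 9.148 ≤ a1+…+a3=9.647 → R3 fires; R=4 X=2 P=10 A=7 B=10
Draw 4: a1=4.640, a2=3.128, a3=0.992, a4=1.380, a5=0.226, a0=10.366; τ=−ln(0.7495)/10.366=0.028 → t=0.217; u2·a0=0.2382·10.366=2.469 ≤ a1=4.640 → R1 fires; R=4 X=2 P=11 A=7 B=9
Draw 5: a1=4.176, a2=3.128, a3=0.992, a4=1.518, a5=0.226, a0=10.040; τ=−ln(0.8484)/10.040=0.016 → t=0.233; u2·a0=0.2922·10.040=2.934 ≤ a1=4.176 → R1 fires; R=4 X=2 P=12 A=7 B=8
Draw 6: a1=3.712, a2=3.128, a3=0.992, a4=1.656, a5=0.226, a0=9.714; τ=−ln(0.3117)/9.714=0.120 → t=0.353; u2·a0=0.2761·9.714=2.682 ≤ a1=3.712 → R1 fires; R=4 X=2 P=13 A=7 B=7
Draw 7: a1=3.248, a2=3.128, a3=0.992, a4=1.794, a5=0.226, a0=9.388; τ=−ln(0.8672)/9.388=0.015 → t=0.368; u2·a0=0.5005·9.388=4.699; a1=3.248 < 4.699 ≤ a1+a2=6.376 → R2 fires; R=3 X=1 P=15 A=7 B=9
Draw 8: a1=4.176, a2=1.173, a3=0.496, a4=2.070, a5=0.113, a0=8.028; τ=−ln(0.9257)/8.028=0.010 → t=0.378; u2·a0=0.3777·8.028=3.032 ≤ a1=4.176 → R1 fires; R=3 X=1 P=16 A=7 B=8
Draw 9: a1=3.712, a2=1.173, a3=0.496, a4=2.208, a5=0.113, a0=7.702; τ=−ln(0.6508)/7.702=0.056 → t=0.434; u2·a0=0.4314·7.702=3.323 ≤ a1=3.712 → R1 fires; R=3 X=1 P=17 A=7 B=7
Draw 10: a1=3.248, a2=1.173, a3=0.496, a4=2.346, a5=0.113, a0=7.376; τ=−ln(0.5669)/7.376=0.077 → t=0.511; u2·a0=0.3678·7.376=2.713 ≤ a1=3.248 → R1 fires; R=3 X=1 P=18 A=7 B=6
Draw 11: a1=2.784, a2=1.173, a3=0.496, a4=2.484, a5=0.113, a0=7.050; τ=−ln(0.2624)/7.050=0.190 → t=0.700 > T=0.65: stop.
At T=0.65: R=3 X=1 P=18 A=7 B=6; the largest is P.

Dominant species at T: P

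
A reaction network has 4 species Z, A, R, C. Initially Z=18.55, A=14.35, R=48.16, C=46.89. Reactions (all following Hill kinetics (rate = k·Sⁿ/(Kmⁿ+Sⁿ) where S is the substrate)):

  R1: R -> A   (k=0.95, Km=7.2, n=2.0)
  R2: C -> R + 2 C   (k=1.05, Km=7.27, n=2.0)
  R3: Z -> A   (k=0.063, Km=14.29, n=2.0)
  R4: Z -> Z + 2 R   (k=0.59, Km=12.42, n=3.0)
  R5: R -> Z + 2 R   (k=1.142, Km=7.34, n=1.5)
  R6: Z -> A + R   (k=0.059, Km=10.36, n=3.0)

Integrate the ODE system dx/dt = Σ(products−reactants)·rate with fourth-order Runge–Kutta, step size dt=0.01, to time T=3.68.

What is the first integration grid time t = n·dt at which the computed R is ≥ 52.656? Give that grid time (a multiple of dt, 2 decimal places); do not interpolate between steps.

Threshold first reached at t = 2.08

RK4 with dt=0.01: 368 steps to T=3.68. Trajectory (selected grid times):
t=0.00: Z=18.55 A=14.35 R=48.16 C=46.89
t=0.41: Z=18.96 A=14.77 R=49.04 C=47.31
t=0.82: Z=19.36 A=15.19 R=49.92 C=47.73
t=1.23: Z=19.77 A=15.61 R=50.81 C=48.15
t=1.64: Z=20.17 A=16.03 R=51.70 C=48.57
t=2.04: Z=20.57 A=16.44 R=52.58 C=48.98
t=2.07: Z=20.60 A=16.47 R=52.65 C=49.01
t=2.08: Z=20.61 A=16.48 R=52.67 C=49.02
t=2.45: Z=20.97 A=16.86 R=53.49 C=49.41
t=2.86: Z=21.38 A=17.28 R=54.39 C=49.83
t=3.27: Z=21.79 A=17.70 R=55.31 C=50.25
t=3.68: Z=22.19 A=18.13 R=56.22 C=50.67
R(2.07)=52.647 < 52.656 but R(2.08)=52.669 ≥ 52.656, so the first grid time is t=2.08.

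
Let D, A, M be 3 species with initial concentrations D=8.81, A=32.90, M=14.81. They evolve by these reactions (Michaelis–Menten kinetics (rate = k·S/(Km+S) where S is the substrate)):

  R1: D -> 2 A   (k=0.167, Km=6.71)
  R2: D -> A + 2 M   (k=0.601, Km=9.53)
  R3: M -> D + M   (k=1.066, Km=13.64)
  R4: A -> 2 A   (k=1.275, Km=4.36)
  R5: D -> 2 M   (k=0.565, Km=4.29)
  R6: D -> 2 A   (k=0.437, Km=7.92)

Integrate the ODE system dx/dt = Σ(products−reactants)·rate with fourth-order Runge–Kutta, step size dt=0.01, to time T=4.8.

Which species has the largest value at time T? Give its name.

RK4 with dt=0.01: 480 steps to T=4.8. Trajectory (selected grid times):
t=0.00: D=8.81 A=32.90 M=14.81
t=0.53: D=8.58 A=33.99 M=15.51
t=1.07: D=8.37 A=35.10 M=16.23
t=1.60: D=8.16 A=36.19 M=16.92
t=2.13: D=7.97 A=37.27 M=17.60
t=2.67: D=7.79 A=38.36 M=18.29
t=3.20: D=7.62 A=39.44 M=18.96
t=3.73: D=7.46 A=40.50 M=19.62
t=4.27: D=7.30 A=41.59 M=20.29
t=4.80: D=7.16 A=42.65 M=20.94
At T=4.8: D=7.16 A=42.65 M=20.94; the largest is A.

Dominant species at T: A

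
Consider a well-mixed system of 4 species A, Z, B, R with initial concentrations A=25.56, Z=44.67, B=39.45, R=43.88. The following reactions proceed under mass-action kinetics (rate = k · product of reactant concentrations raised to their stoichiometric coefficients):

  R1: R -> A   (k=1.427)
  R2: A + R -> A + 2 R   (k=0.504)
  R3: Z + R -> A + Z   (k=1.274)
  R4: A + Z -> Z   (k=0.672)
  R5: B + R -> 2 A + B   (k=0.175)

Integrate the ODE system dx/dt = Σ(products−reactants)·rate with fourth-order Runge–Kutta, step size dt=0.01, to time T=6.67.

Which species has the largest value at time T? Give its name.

RK4 with dt=0.01: 667 steps to T=6.67. Trajectory (selected grid times):
t=0.00: A=25.56 Z=44.67 B=39.45 R=43.88
t=0.74: A=0.00 Z=44.67 B=39.45 R=0.00
t=1.48: A=0.00 Z=44.67 B=39.45 R=0.00
t=2.22: A=0.00 Z=44.67 B=39.45 R=0.00
t=2.96: A=0.00 Z=44.67 B=39.45 R=0.00
t=3.71: A=0.00 Z=44.67 B=39.45 R=0.00
t=4.45: A=0.00 Z=44.67 B=39.45 R=0.00
t=5.19: A=0.00 Z=44.67 B=39.45 R=0.00
t=5.93: A=0.00 Z=44.67 B=39.45 R=0.00
t=6.67: A=0.00 Z=44.67 B=39.45 R=0.00
At T=6.67: A=0.00 Z=44.67 B=39.45 R=0.00; the largest is Z.

Dominant species at T: Z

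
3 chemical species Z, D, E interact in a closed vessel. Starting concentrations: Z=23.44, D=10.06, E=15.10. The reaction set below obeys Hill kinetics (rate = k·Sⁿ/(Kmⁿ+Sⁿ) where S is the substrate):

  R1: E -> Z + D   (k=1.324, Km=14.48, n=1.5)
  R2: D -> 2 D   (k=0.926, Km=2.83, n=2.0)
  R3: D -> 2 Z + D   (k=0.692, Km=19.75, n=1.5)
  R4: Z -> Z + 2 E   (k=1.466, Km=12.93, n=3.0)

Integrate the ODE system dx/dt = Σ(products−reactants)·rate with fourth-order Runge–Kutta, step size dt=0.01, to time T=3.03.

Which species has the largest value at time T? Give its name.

RK4 with dt=0.01: 303 steps to T=3.03. Trajectory (selected grid times):
t=0.00: Z=23.44 D=10.06 E=15.10
t=0.34: Z=23.80 D=10.59 E=15.72
t=0.67: Z=24.17 D=11.11 E=16.32
t=1.01: Z=24.56 D=11.65 E=16.94
t=1.35: Z=24.97 D=12.21 E=17.56
t=1.68: Z=25.37 D=12.75 E=18.16
t=2.02: Z=25.80 D=13.32 E=18.78
t=2.36: Z=26.25 D=13.89 E=19.39
t=2.69: Z=26.69 D=14.45 E=19.99
t=3.03: Z=27.15 D=15.04 E=20.61
At T=3.03: Z=27.15 D=15.04 E=20.61; the largest is Z.

Dominant species at T: Z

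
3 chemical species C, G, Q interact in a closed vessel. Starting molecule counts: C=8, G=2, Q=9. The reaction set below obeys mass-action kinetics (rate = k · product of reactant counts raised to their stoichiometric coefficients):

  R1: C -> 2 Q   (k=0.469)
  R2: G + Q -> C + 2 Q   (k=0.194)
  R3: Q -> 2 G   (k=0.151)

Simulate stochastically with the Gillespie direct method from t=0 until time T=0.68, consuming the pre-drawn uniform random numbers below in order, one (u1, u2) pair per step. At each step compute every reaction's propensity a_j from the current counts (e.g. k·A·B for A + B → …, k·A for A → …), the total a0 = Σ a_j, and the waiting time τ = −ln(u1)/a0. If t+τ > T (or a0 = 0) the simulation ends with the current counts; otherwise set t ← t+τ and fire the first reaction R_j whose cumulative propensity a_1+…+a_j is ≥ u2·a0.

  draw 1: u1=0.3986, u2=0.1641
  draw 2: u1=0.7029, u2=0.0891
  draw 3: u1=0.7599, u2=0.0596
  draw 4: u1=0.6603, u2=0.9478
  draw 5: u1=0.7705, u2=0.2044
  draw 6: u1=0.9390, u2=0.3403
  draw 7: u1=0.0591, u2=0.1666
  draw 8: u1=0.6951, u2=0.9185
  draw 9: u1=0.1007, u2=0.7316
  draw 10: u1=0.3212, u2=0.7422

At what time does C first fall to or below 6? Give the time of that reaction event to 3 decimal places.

t=0.000: C=8 G=2 Q=9
Draw 1: a1=3.752, a2=3.492, a3=1.359, a0=8.603; τ=−ln(0.3986)/8.603=0.107 → t=0.107; u2·a0=0.1641·8.603=1.412 ≤ a1=3.752 → R1 fires; C=7 G=2 Q=11
Draw 2: a1=3.283, a2=4.268, a3=1.661, a0=9.212; τ=−ln(0.7029)/9.212=0.038 → t=0.145; u2·a0=0.0891·9.212=0.821 ≤ a1=3.283 → R1 fires; C=6 G=2 Q=13
Draw 3: a1=2.814, a2=5.044, a3=1.963, a0=9.821; τ=−ln(0.7599)/9.821=0.028 → t=0.173; u2·a0=0.0596·9.821=0.585 ≤ a1=2.814 → R1 fires; C=5 G=2 Q=15
Draw 4: a1=2.345, a2=5.820, a3=2.265, a0=10.430; τ=−ln(0.6603)/10.430=0.040 → t=0.213; u2·a0=0.9478·10.430=9.886; a1+a2=8.165 < 9.886 ≤ a1+…+a3=10.430 → R3 fires; C=5 G=4 Q=14
Draw 5: a1=2.345, a2=10.864, a3=2.114, a0=15.323; τ=−ln(0.7705)/15.323=0.017 → t=0.230; u2·a0=0.2044·15.323=3.132; a1=2.345 < 3.132 ≤ a1+a2=13.209 → R2 fires; C=6 G=3 Q=15
Draw 6: a1=2.814, a2=8.730, a3=2.265, a0=13.809; τ=−ln(0.9390)/13.809=0.005 → t=0.235; u2·a0=0.3403·13.809=4.699; a1=2.814 < 4.699 ≤ a1+a2=11.544 → R2 fires; C=7 G=2 Q=16
Draw 7: a1=3.283, a2=6.208, a3=2.416, a0=11.907; τ=−ln(0.0591)/11.907=0.238 → t=0.472; u2·a0=0.1666·11.907=1.984 ≤ a1=3.283 → R1 fires; C=6 G=2 Q=18
Draw 8: a1=2.814, a2=6.984, a3=2.718, a0=12.516; τ=−ln(0.6951)/12.516=0.029 → t=0.501; u2·a0=0.9185·12.516=11.496; a1+a2=9.798 < 11.496 ≤ a1+…+a3=12.516 → R3 fires; C=6 G=4 Q=17
Draw 9: a1=2.814, a2=13.192, a3=2.567, a0=18.573; τ=−ln(0.1007)/18.573=0.124 → t=0.625; u2·a0=0.7316·18.573=13.588; a1=2.814 < 13.588 ≤ a1+a2=16.006 → R2 fires; C=7 G=3 Q=18
Draw 10: a1=3.283, a2=10.476, a3=2.718, a0=16.477; τ=−ln(0.3212)/16.477=0.069 → t=0.694 > T=0.68: stop.
C first becomes ≤ 6 when it reaches 6 at the event at t=0.145.

Threshold first reached at t = 0.145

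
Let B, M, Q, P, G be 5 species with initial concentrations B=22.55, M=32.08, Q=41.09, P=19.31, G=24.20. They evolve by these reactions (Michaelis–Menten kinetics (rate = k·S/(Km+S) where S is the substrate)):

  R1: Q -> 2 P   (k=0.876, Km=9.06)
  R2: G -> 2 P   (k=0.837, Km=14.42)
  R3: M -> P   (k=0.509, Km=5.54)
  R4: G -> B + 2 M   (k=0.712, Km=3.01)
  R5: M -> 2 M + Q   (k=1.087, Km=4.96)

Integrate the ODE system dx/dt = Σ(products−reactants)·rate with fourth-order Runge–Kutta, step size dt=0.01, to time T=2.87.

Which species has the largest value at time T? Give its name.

RK4 with dt=0.01: 287 steps to T=2.87. Trajectory (selected grid times):
t=0.00: B=22.55 M=32.08 Q=41.09 P=19.31 G=24.20
t=0.32: B=22.75 M=32.65 Q=41.16 P=20.24 G=23.83
t=0.64: B=22.95 M=33.21 Q=41.23 P=21.17 G=23.46
t=0.96: B=23.16 M=33.78 Q=41.31 P=22.11 G=23.09
t=1.28: B=23.36 M=34.35 Q=41.38 P=23.03 G=22.73
t=1.59: B=23.55 M=34.90 Q=41.45 P=23.93 G=22.38
t=1.91: B=23.75 M=35.46 Q=41.53 P=24.86 G=22.01
t=2.23: B=23.95 M=36.03 Q=41.60 P=25.78 G=21.65
t=2.55: B=24.15 M=36.59 Q=41.68 P=26.70 G=21.29
t=2.87: B=24.35 M=37.15 Q=41.76 P=27.62 G=20.93
At T=2.87: B=24.35 M=37.15 Q=41.76 P=27.62 G=20.93; the largest is Q.

Dominant species at T: Q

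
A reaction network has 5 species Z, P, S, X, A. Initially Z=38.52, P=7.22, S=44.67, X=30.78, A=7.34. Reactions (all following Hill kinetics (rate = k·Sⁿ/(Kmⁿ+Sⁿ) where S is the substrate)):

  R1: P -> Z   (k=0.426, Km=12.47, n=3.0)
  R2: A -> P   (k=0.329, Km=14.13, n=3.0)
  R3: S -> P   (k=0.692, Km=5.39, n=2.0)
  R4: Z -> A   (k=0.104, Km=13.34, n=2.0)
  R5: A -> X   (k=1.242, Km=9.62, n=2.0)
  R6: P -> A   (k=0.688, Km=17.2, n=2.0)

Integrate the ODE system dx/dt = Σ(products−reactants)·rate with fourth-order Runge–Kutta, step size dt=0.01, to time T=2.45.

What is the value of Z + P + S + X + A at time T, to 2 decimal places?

Value at T = 128.53

Check how each reaction changes W = Z + P + S + X + A (weight of products minus weight of reactants):
R1: P -> Z: (1·1) − (1·1) = 1 − 1 = 0
R2: A -> P: (1·1) − (1·1) = 1 − 1 = 0
R3: S -> P: (1·1) − (1·1) = 1 − 1 = 0
R4: Z -> A: (1·1) − (1·1) = 1 − 1 = 0
R5: A -> X: (1·1) − (1·1) = 1 − 1 = 0
R6: P -> A: (1·1) − (1·1) = 1 − 1 = 0
Every reaction leaves W unchanged, so W is conserved and no simulation is needed: W(T) = W(0) = 38.52 + 7.22 + 44.67 + 30.78 + 7.34 = 128.53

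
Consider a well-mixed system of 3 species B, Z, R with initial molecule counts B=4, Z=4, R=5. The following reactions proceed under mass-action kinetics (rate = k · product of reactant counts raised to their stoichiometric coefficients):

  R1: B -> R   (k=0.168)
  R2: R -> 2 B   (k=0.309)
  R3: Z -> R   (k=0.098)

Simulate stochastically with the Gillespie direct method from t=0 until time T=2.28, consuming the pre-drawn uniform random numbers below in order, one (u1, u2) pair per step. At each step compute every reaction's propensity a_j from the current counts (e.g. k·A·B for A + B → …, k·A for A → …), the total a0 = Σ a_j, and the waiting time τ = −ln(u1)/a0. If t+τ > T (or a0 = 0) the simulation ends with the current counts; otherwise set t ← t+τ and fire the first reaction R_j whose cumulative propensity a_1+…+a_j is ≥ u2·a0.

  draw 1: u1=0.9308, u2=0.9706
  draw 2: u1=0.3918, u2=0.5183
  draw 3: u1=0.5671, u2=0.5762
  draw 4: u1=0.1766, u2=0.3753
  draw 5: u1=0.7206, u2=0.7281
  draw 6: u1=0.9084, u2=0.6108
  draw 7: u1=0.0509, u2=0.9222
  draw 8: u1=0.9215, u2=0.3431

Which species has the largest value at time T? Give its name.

t=0.000: B=4 Z=4 R=5
Draw 1: a1=0.672, a2=1.545, a3=0.392, a0=2.609; τ=−ln(0.9308)/2.609=0.027 → t=0.027; u2·a0=0.9706·2.609=2.532; a1+a2=2.217 < 2.532 ≤ a1+…+a3=2.609 → R3 fires; B=4 Z=3 R=6
Draw 2: a1=0.672, a2=1.854, a3=0.294, a0=2.820; τ=−ln(0.3918)/2.820=0.332 → t=0.360; u2·a0=0.5183·2.820=1.462; a1=0.672 < 1.462 ≤ a1+a2=2.526 → R2 fires; B=6 Z=3 R=5
Draw 3: a1=1.008, a2=1.545, a3=0.294, a0=2.847; τ=−ln(0.5671)/2.847=0.199 → t=0.559; u2·a0=0.5762·2.847=1.640; a1=1.008 < 1.640 ≤ a1+a2=2.553 → R2 fires; B=8 Z=3 R=4
Draw 4: a1=1.344, a2=1.236, a3=0.294, a0=2.874; τ=−ln(0.1766)/2.874=0.603 → t=1.162; u2·a0=0.3753·2.874=1.079 ≤ a1=1.344 → R1 fires; B=7 Z=3 R=5
Draw 5: a1=1.176, a2=1.545, a3=0.294, a0=3.015; τ=−ln(0.7206)/3.015=0.109 → t=1.271; u2·a0=0.7281·3.015=2.195; a1=1.176 < 2.195 ≤ a1+a2=2.721 → R2 fires; B=9 Z=3 R=4
Draw 6: a1=1.512, a2=1.236, a3=0.294, a0=3.042; τ=−ln(0.9084)/3.042=0.032 → t=1.303; u2·a0=0.6108·3.042=1.858; a1=1.512 < 1.858 ≤ a1+a2=2.748 → R2 fires; B=11 Z=3 R=3
Draw 7: a1=1.848, a2=0.927, a3=0.294, a0=3.069; τ=−ln(0.0509)/3.069=0.970 → t=2.273; u2·a0=0.9222·3.069=2.830; a1+a2=2.775 < 2.830 ≤ a1+…+a3=3.069 → R3 fires; B=11 Z=2 R=4
Draw 8: a1=1.848, a2=1.236, a3=0.196, a0=3.280; τ=−ln(0.9215)/3.280=0.025 → t=2.298 > T=2.28: stop.
At T=2.28: B=11 Z=2 R=4; the largest is B.

Dominant species at T: B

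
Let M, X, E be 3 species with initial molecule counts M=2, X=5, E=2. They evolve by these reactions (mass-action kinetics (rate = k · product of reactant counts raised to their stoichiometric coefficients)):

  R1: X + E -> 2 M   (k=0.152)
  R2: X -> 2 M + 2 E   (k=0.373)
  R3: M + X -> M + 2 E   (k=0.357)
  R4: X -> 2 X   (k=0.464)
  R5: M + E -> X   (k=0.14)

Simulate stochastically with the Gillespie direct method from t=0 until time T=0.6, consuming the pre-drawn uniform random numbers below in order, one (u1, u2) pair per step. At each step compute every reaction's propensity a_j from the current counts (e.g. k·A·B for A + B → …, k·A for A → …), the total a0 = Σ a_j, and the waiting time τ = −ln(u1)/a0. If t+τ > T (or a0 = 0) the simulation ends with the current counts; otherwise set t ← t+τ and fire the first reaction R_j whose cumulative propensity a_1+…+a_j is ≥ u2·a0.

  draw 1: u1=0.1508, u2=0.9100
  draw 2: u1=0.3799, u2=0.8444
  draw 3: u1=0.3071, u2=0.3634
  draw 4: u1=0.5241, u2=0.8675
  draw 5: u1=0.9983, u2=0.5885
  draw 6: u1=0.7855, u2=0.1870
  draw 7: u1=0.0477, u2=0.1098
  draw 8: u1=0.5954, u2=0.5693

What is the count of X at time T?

t=0.000: M=2 X=5 E=2
Draw 1: a1=1.520, a2=1.865, a3=3.570, a4=2.320, a5=0.560, a0=9.835; τ=−ln(0.1508)/9.835=0.192 → t=0.192; u2·a0=0.9100·9.835=8.950; a1+…+a3=6.955 < 8.950 ≤ a1+…+a4=9.275 → R4 fires; M=2 X=6 E=2
Draw 2: a1=1.824, a2=2.238, a3=4.284, a4=2.784, a5=0.560, a0=11.690; τ=−ln(0.3799)/11.690=0.083 → t=0.275; u2·a0=0.8444·11.690=9.871; a1+…+a3=8.346 < 9.871 ≤ a1+…+a4=11.130 → R4 fires; M=2 X=7 E=2
Draw 3: a1=2.128, a2=2.611, a3=4.998, a4=3.248, a5=0.560, a0=13.545; τ=−ln(0.3071)/13.545=0.087 → t=0.362; u2·a0=0.3634·13.545=4.922; a1+a2=4.739 < 4.922 ≤ a1+…+a3=9.737 → R3 fires; M=2 X=6 E=4
Draw 4: a1=3.648, a2=2.238, a3=4.284, a4=2.784, a5=1.120, a0=14.074; τ=−ln(0.5241)/14.074=0.046 → t=0.408; u2·a0=0.8675·14.074=12.209; a1+…+a3=10.170 < 12.209 ≤ a1+…+a4=12.954 → R4 fires; M=2 X=7 E=4
Draw 5: a1=4.256, a2=2.611, a3=4.998, a4=3.248, a5=1.120, a0=16.233; τ=−ln(0.9983)/16.233=0.000 → t=0.408; u2·a0=0.5885·16.233=9.553; a1+a2=6.867 < 9.553 ≤ a1+…+a3=11.865 → R3 fires; M=2 X=6 E=6
Draw 6: a1=5.472, a2=2.238, a3=4.284, a4=2.784, a5=1.680, a0=16.458; τ=−ln(0.7855)/16.458=0.015 → t=0.423; u2·a0=0.1870·16.458=3.078 ≤ a1=5.472 → R1 fires; M=4 X=5 E=5
Draw 7: a1=3.800, a2=1.865, a3=7.140, a4=2.320, a5=2.800, a0=17.925; τ=−ln(0.0477)/17.925=0.170 → t=0.593; u2·a0=0.1098·17.925=1.968 ≤ a1=3.800 → R1 fires; M=6 X=4 E=4
Draw 8: a1=2.432, a2=1.492, a3=8.568, a4=1.856, a5=3.360, a0=17.708; τ=−ln(0.5954)/17.708=0.029 → t=0.622 > T=0.6: stop.
Read off X at T=0.6: 4

X at T = 4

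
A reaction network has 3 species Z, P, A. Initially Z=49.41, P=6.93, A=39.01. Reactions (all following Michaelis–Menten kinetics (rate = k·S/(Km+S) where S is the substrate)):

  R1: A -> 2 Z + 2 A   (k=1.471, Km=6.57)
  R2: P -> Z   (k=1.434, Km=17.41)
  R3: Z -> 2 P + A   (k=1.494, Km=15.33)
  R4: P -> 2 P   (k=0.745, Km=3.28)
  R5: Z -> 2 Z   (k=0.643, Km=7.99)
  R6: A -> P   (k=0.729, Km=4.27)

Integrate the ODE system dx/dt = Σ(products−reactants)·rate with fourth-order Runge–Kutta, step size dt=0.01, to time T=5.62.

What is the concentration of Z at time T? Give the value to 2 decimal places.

RK4 with dt=0.01: 562 steps to T=5.62. Trajectory (selected grid times):
t=0.00: Z=49.41 P=6.93 A=39.01
t=0.62: Z=50.89 P=8.81 A=40.09
t=1.25: Z=52.43 P=10.70 A=41.20
t=1.87: Z=53.99 P=12.55 A=42.30
t=2.50: Z=55.61 P=14.42 A=43.42
t=3.12: Z=57.23 P=16.26 A=44.53
t=3.75: Z=58.91 P=18.11 A=45.66
t=4.37: Z=60.59 P=19.93 A=46.79
t=5.00: Z=62.31 P=21.77 A=47.93
t=5.62: Z=64.03 P=23.58 A=49.06
Read off Z at T=5.62: 64.03

Z at T = 64.03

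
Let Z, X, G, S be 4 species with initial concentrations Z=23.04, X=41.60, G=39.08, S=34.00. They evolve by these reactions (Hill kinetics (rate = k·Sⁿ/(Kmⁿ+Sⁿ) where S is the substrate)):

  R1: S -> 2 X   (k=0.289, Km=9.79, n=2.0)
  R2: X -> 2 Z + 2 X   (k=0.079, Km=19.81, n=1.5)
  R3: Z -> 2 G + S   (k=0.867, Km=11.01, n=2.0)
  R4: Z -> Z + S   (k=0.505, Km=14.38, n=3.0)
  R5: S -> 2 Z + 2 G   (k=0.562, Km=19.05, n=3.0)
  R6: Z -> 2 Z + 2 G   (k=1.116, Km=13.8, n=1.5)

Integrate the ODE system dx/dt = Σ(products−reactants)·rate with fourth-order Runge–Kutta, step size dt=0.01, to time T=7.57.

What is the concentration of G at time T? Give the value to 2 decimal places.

G at T = 70.14

RK4 with dt=0.01: 757 steps to T=7.57. Trajectory (selected grid times):
t=0.00: Z=23.04 X=41.60 G=39.08 S=34.00
t=0.84: Z=23.99 X=42.10 G=42.37 S=34.32
t=1.68: Z=24.96 X=42.60 G=45.71 S=34.65
t=2.52: Z=25.92 X=43.10 G=49.09 S=34.99
t=3.36: Z=26.90 X=43.60 G=52.50 S=35.34
t=4.21: Z=27.90 X=44.11 G=56.00 S=35.71
t=5.05: Z=28.89 X=44.61 G=59.48 S=36.08
t=5.89: Z=29.88 X=45.11 G=63.00 S=36.46
t=6.73: Z=30.89 X=45.62 G=66.56 S=36.85
t=7.57: Z=31.90 X=46.13 G=70.14 S=37.24
Read off G at T=7.57: 70.14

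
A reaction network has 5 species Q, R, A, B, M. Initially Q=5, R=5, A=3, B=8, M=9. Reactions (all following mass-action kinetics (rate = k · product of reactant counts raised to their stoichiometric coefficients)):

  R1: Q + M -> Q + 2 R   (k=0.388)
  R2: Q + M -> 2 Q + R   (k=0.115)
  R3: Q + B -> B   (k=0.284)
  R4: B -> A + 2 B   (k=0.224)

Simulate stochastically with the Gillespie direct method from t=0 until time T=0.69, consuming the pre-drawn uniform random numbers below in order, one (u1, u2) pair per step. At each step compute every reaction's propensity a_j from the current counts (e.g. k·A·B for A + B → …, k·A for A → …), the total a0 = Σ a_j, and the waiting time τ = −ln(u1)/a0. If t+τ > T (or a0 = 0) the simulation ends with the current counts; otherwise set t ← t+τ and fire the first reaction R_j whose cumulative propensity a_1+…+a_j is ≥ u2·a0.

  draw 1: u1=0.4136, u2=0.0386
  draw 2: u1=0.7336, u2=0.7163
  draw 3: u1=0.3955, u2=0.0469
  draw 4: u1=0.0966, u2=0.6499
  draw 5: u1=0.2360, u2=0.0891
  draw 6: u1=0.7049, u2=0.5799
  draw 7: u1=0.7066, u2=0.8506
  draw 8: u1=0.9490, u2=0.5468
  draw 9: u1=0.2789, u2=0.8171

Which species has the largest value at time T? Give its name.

Dominant species at T: R

t=0.000: Q=5 R=5 A=3 B=8 M=9
Draw 1: a1=17.460, a2=5.175, a3=11.360, a4=1.792, a0=35.787; τ=−ln(0.4136)/35.787=0.025 → t=0.025; u2·a0=0.0386·35.787=1.381 ≤ a1=17.460 → R1 fires; Q=5 R=7 A=3 B=8 M=8
Draw 2: a1=15.520, a2=4.600, a3=11.360, a4=1.792, a0=33.272; τ=−ln(0.7336)/33.272=0.009 → t=0.034; u2·a0=0.7163·33.272=23.833; a1+a2=20.120 < 23.833 ≤ a1+…+a3=31.480 → R3 fires; Q=4 R=7 A=3 B=8 M=8
Draw 3: a1=12.416, a2=3.680, a3=9.088, a4=1.792, a0=26.976; τ=−ln(0.3955)/26.976=0.034 → t=0.068; u2·a0=0.0469·26.976=1.265 ≤ a1=12.416 → R1 fires; Q=4 R=9 A=3 B=8 M=7
Draw 4: a1=10.864, a2=3.220, a3=9.088, a4=1.792, a0=24.964; τ=−ln(0.0966)/24.964=0.094 → t=0.162; u2·a0=0.6499·24.964=16.224; a1+a2=14.084 < 16.224 ≤ a1+…+a3=23.172 → R3 fires; Q=3 R=9 A=3 B=8 M=7
Draw 5: a1=8.148, a2=2.415, a3=6.816, a4=1.792, a0=19.171; τ=−ln(0.2360)/19.171=0.075 → t=0.237; u2·a0=0.0891·19.171=1.708 ≤ a1=8.148 → R1 fires; Q=3 R=11 A=3 B=8 M=6
Draw 6: a1=6.984, a2=2.070, a3=6.816, a4=1.792, a0=17.662; τ=−ln(0.7049)/17.662=0.020 → t=0.257; u2·a0=0.5799·17.662=10.242; a1+a2=9.054 < 10.242 ≤ a1+…+a3=15.870 → R3 fires; Q=2 R=11 A=3 B=8 M=6
Draw 7: a1=4.656, a2=1.380, a3=4.544, a4=1.792, a0=12.372; τ=−ln(0.7066)/12.372=0.028 → t=0.285; u2·a0=0.8506·12.372=10.524; a1+a2=6.036 < 10.524 ≤ a1+…+a3=10.580 → R3 fires; Q=1 R=11 A=3 B=8 M=6
Draw 8: a1=2.328, a2=0.690, a3=2.272, a4=1.792, a0=7.082; τ=−ln(0.9490)/7.082=0.007 → t=0.293; u2·a0=0.5468·7.082=3.872; a1+a2=3.018 < 3.872 ≤ a1+…+a3=5.290 → R3 fires; Q=0 R=11 A=3 B=8 M=6
Draw 9: a1=0.000, a2=0.000, a3=0.000, a4=1.792, a0=1.792; τ=−ln(0.2789)/1.792=0.713 → t=1.005 > T=0.69: stop.
At T=0.69: Q=0 R=11 A=3 B=8 M=6; the largest is R.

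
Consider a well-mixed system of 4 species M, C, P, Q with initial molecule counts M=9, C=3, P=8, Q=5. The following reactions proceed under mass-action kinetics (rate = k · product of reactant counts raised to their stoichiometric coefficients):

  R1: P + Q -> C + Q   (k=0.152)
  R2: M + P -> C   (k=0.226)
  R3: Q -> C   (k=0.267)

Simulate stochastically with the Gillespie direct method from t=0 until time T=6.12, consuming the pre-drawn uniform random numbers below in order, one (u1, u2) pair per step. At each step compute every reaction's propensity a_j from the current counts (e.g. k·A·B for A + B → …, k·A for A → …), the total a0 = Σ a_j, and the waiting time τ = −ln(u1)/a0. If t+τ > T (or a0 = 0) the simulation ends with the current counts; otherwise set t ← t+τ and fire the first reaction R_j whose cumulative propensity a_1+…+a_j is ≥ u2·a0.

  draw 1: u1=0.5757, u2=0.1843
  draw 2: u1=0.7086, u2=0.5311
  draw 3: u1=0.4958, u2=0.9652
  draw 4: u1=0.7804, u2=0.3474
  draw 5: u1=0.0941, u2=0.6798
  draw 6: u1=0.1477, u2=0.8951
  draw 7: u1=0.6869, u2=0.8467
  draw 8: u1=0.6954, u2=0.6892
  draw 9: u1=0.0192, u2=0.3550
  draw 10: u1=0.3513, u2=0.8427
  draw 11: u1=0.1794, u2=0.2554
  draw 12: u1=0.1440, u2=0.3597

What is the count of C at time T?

C at T = 14

t=0.000: M=9 C=3 P=8 Q=5
Draw 1: a1=6.080, a2=16.272, a3=1.335, a0=23.687; τ=−ln(0.5757)/23.687=0.023 → t=0.023; u2·a0=0.1843·23.687=4.366 ≤ a1=6.080 → R1 fires; M=9 C=4 P=7 Q=5
Draw 2: a1=5.320, a2=14.238, a3=1.335, a0=20.893; τ=−ln(0.7086)/20.893=0.016 → t=0.040; u2·a0=0.5311·20.893=11.096; a1=5.320 < 11.096 ≤ a1+a2=19.558 → R2 fires; M=8 C=5 P=6 Q=5
Draw 3: a1=4.560, a2=10.848, a3=1.335, a0=16.743; τ=−ln(0.4958)/16.743=0.042 → t=0.082; u2·a0=0.9652·16.743=16.160; a1+a2=15.408 < 16.160 ≤ a1+…+a3=16.743 → R3 fires; M=8 C=6 P=6 Q=4
Draw 4: a1=3.648, a2=10.848, a3=1.068, a0=15.564; τ=−ln(0.7804)/15.564=0.016 → t=0.098; u2·a0=0.3474·15.564=5.407; a1=3.648 < 5.407 ≤ a1+a2=14.496 → R2 fires; M=7 C=7 P=5 Q=4
Draw 5: a1=3.040, a2=7.910, a3=1.068, a0=12.018; τ=−ln(0.0941)/12.018=0.197 → t=0.294; u2·a0=0.6798·12.018=8.170; a1=3.040 < 8.170 ≤ a1+a2=10.950 → R2 fires; M=6 C=8 P=4 Q=4
Draw 6: a1=2.432, a2=5.424, a3=1.068, a0=8.924; τ=−ln(0.1477)/8.924=0.214 → t=0.509; u2·a0=0.8951·8.924=7.988; a1+a2=7.856 < 7.988 ≤ a1+…+a3=8.924 → R3 fires; M=6 C=9 P=4 Q=3
Draw 7: a1=1.824, a2=5.424, a3=0.801, a0=8.049; τ=−ln(0.6869)/8.049=0.047 → t=0.555; u2·a0=0.8467·8.049=6.815; a1=1.824 < 6.815 ≤ a1+a2=7.248 → R2 fires; M=5 C=10 P=3 Q=3
Draw 8: a1=1.368, a2=3.390, a3=0.801, a0=5.559; τ=−ln(0.6954)/5.559=0.065 → t=0.621; u2·a0=0.6892·5.559=3.831; a1=1.368 < 3.831 ≤ a1+a2=4.758 → R2 fires; M=4 C=11 P=2 Q=3
Draw 9: a1=0.912, a2=1.808, a3=0.801, a0=3.521; τ=−ln(0.0192)/3.521=1.123 → t=1.743; u2·a0=0.3550·3.521=1.250; a1=0.912 < 1.250 ≤ a1+a2=2.720 → R2 fires; M=3 C=12 P=1 Q=3
Draw 10: a1=0.456, a2=0.678, a3=0.801, a0=1.935; τ=−ln(0.3513)/1.935=0.541 → t=2.284; u2·a0=0.8427·1.935=1.631; a1+a2=1.134 < 1.631 ≤ a1+…+a3=1.935 → R3 fires; M=3 C=13 P=1 Q=2
Draw 11: a1=0.304, a2=0.678, a3=0.534, a0=1.516; τ=−ln(0.1794)/1.516=1.133 → t=3.417; u2·a0=0.2554·1.516=0.387; a1=0.304 < 0.387 ≤ a1+a2=0.982 → R2 fires; M=2 C=14 P=0 Q=2
Draw 12: a1=0.000, a2=0.000, a3=0.534, a0=0.534; τ=−ln(0.1440)/0.534=3.629 → t=7.046 > T=6.12: stop.
Read off C at T=6.12: 14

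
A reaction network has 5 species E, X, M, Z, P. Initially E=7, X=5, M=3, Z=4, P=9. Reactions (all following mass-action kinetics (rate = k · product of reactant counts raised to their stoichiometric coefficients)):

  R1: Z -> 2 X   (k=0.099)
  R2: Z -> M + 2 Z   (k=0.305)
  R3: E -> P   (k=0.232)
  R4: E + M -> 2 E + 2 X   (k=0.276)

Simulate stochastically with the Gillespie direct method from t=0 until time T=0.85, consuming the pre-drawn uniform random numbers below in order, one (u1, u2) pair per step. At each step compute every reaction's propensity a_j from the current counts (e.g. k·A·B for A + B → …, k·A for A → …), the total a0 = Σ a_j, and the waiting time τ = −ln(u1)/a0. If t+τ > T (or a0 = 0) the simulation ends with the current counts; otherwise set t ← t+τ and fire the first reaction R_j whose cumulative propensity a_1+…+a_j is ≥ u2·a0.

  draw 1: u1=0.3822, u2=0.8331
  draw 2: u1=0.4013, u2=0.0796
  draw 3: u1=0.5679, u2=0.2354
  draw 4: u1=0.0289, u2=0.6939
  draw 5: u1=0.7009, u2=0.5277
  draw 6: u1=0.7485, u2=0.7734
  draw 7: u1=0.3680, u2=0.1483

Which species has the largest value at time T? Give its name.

t=0.000: E=7 X=5 M=3 Z=4 P=9
Draw 1: a1=0.396, a2=1.220, a3=1.624, a4=5.796, a0=9.036; τ=−ln(0.3822)/9.036=0.106 → t=0.106; u2·a0=0.8331·9.036=7.528; a1+…+a3=3.240 < 7.528 ≤ a1+…+a4=9.036 → R4 fires; E=8 X=7 M=2 Z=4 P=9
Draw 2: a1=0.396, a2=1.220, a3=1.856, a4=4.416, a0=7.888; τ=−ln(0.4013)/7.888=0.116 → t=0.222; u2·a0=0.0796·7.888=0.628; a1=0.396 < 0.628 ≤ a1+a2=1.616 → R2 fires; E=8 X=7 M=3 Z=5 P=9
Draw 3: a1=0.495, a2=1.525, a3=1.856, a4=6.624, a0=10.500; τ=−ln(0.5679)/10.500=0.054 → t=0.276; u2·a0=0.2354·10.500=2.472; a1+a2=2.020 < 2.472 ≤ a1+…+a3=3.876 → R3 fires; E=7 X=7 M=3 Z=5 P=10
Draw 4: a1=0.495, a2=1.525, a3=1.624, a4=5.796, a0=9.440; τ=−ln(0.0289)/9.440=0.375 → t=0.651; u2·a0=0.6939·9.440=6.550; a1+…+a3=3.644 < 6.550 ≤ a1+…+a4=9.440 → R4 fires; E=8 X=9 M=2 Z=5 P=10
Draw 5: a1=0.495, a2=1.525, a3=1.856, a4=4.416, a0=8.292; τ=−ln(0.7009)/8.292=0.043 → t=0.694; u2·a0=0.5277·8.292=4.376; a1+…+a3=3.876 < 4.376 ≤ a1+…+a4=8.292 → R4 fires; E=9 X=11 M=1 Z=5 P=10
Draw 6: a1=0.495, a2=1.525, a3=2.088, a4=2.484, a0=6.592; τ=−ln(0.7485)/6.592=0.044 → t=0.738; u2·a0=0.7734·6.592=5.098; a1+…+a3=4.108 < 5.098 ≤ a1+…+a4=6.592 → R4 fires; E=10 X=13 M=0 Z=5 P=10
Draw 7: a1=0.495, a2=1.525, a3=2.320, a4=0.000, a0=4.340; τ=−ln(0.3680)/4.340=0.230 → t=0.969 > T=0.85: stop.
At T=0.85: E=10 X=13 M=0 Z=5 P=10; the largest is X.

Dominant species at T: X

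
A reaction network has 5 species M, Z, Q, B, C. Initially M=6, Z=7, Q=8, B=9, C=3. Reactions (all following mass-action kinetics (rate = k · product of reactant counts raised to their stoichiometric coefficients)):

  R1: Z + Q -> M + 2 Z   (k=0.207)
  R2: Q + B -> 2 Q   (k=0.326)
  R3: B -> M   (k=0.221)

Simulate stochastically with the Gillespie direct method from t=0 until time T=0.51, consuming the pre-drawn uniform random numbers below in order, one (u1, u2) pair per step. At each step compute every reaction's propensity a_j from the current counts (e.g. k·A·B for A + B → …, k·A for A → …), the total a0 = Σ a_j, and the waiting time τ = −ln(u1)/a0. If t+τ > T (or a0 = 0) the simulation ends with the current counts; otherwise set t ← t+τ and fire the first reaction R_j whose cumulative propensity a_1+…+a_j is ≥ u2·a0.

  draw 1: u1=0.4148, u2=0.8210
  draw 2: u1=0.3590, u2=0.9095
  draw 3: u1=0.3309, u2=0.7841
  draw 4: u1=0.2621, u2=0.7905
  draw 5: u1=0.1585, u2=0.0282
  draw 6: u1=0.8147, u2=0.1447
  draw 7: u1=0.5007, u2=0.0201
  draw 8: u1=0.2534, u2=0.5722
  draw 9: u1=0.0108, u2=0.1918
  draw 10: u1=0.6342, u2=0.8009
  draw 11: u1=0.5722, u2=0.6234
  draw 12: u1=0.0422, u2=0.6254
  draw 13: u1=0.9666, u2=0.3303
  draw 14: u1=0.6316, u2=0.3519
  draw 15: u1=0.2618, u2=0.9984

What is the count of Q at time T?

t=0.000: M=6 Z=7 Q=8 B=9 C=3
Draw 1: a1=11.592, a2=23.472, a3=1.989, a0=37.053; τ=−ln(0.4148)/37.053=0.024 → t=0.024; u2·a0=0.8210·37.053=30.421; a1=11.592 < 30.421 ≤ a1+a2=35.064 → R2 fires; M=6 Z=7 Q=9 B=8 C=3
Draw 2: a1=13.041, a2=23.472, a3=1.768, a0=38.281; τ=−ln(0.3590)/38.281=0.027 → t=0.051; u2·a0=0.9095·38.281=34.817; a1=13.041 < 34.817 ≤ a1+a2=36.513 → R2 fires; M=6 Z=7 Q=10 B=7 C=3
Draw 3: a1=14.490, a2=22.820, a3=1.547, a0=38.857; τ=−ln(0.3309)/38.857=0.028 → t=0.079; u2·a0=0.7841·38.857=30.468; a1=14.490 < 30.468 ≤ a1+a2=37.310 → R2 fires; M=6 Z=7 Q=11 B=6 C=3
Draw 4: a1=15.939, a2=21.516, a3=1.326, a0=38.781; τ=−ln(0.2621)/38.781=0.035 → t=0.113; u2·a0=0.7905·38.781=30.656; a1=15.939 < 30.656 ≤ a1+a2=37.455 → R2 fires; M=6 Z=7 Q=12 B=5 C=3
Draw 5: a1=17.388, a2=19.560, a3=1.105, a0=38.053; τ=−ln(0.1585)/38.053=0.048 → t=0.162; u2·a0=0.0282·38.053=1.073 ≤ a1=17.388 → R1 fires; M=7 Z=8 Q=11 B=5 C=3
Draw 6: a1=18.216, a2=17.930, a3=1.105, a0=37.251; τ=−ln(0.8147)/37.251=0.006 → t=0.167; u2·a0=0.1447·37.251=5.390 ≤ a1=18.216 → R1 fires; M=8 Z=9 Q=10 B=5 C=3
Draw 7: a1=18.630, a2=16.300, a3=1.105, a0=36.035; τ=−ln(0.5007)/36.035=0.019 → t=0.187; u2·a0=0.0201·36.035=0.724 ≤ a1=18.630 → R1 fires; M=9 Z=10 Q=9 B=5 C=3
Draw 8: a1=18.630, a2=14.670, a3=1.105, a0=34.405; τ=−ln(0.2534)/34.405=0.040 → t=0.227; u2·a0=0.5722·34.405=19.687; a1=18.630 < 19.687 ≤ a1+a2=33.300 → R2 fires; M=9 Z=10 Q=10 B=4 C=3
Draw 9: a1=20.700, a2=13.040, a3=0.884, a0=34.624; τ=−ln(0.0108)/34.624=0.131 → t=0.357; u2·a0=0.1918·34.624=6.641 ≤ a1=20.700 → R1 fires; M=10 Z=11 Q=9 B=4 C=3
Draw 10: a1=20.493, a2=11.736, a3=0.884, a0=33.113; τ=−ln(0.6342)/33.113=0.014 → t=0.371; u2·a0=0.8009·33.113=26.520; a1=20.493 < 26.520 ≤ a1+a2=32.229 → R2 fires; M=10 Z=11 Q=10 B=3 C=3
Draw 11: a1=22.770, a2=9.780, a3=0.663, a0=33.213; τ=−ln(0.5722)/33.213=0.017 → t=0.388; u2·a0=0.6234·33.213=20.705 ≤ a1=22.770 → R1 fires; M=11 Z=12 Q=9 B=3 C=3
Draw 12: a1=22.356, a2=8.802, a3=0.663, a0=31.821; τ=−ln(0.0422)/31.821=0.099 → t=0.487; u2·a0=0.6254·31.821=19.901 ≤ a1=22.356 → R1 fires; M=12 Z=13 Q=8 B=3 C=3
Draw 13: a1=21.528, a2=7.824, a3=0.663, a0=30.015; τ=−ln(0.9666)/30.015=0.001 → t=0.488; u2·a0=0.3303·30.015=9.914 ≤ a1=21.528 → R1 fires; M=13 Z=14 Q=7 B=3 C=3
Draw 14: a1=20.286, a2=6.846, a3=0.663, a0=27.795; τ=−ln(0.6316)/27.795=0.017 → t=0.505; u2·a0=0.3519·27.795=9.781 ≤ a1=20.286 → R1 fires; M=14 Z=15 Q=6 B=3 C=3
Draw 15: a1=18.630, a2=5.868, a3=0.663, a0=25.161; τ=−ln(0.2618)/25.161=0.053 → t=0.558 > T=0.51: stop.
Read off Q at T=0.51: 6

Q at T = 6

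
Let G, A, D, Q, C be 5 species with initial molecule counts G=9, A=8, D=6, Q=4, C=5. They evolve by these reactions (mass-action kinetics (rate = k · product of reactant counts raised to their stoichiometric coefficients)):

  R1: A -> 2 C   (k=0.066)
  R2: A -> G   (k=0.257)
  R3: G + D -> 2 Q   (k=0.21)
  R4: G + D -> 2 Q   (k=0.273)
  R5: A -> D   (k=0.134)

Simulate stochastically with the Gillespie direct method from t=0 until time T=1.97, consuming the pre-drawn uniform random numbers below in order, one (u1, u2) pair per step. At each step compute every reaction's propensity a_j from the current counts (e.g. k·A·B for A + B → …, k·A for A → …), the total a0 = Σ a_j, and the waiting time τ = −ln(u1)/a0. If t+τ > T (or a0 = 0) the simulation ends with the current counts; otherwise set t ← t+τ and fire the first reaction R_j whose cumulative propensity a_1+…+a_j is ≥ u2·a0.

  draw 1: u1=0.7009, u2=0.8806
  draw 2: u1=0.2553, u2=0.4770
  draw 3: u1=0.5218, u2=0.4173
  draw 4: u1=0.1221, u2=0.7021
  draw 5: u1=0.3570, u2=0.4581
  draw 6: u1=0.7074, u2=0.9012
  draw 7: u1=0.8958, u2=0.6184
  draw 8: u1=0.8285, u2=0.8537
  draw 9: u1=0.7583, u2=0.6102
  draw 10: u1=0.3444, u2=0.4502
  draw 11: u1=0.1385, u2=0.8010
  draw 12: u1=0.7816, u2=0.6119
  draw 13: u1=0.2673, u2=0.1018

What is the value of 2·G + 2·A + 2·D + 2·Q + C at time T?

Check how each reaction changes W = 2·G + 2·A + 2·D + 2·Q + C (weight of products minus weight of reactants):
R1: A -> 2 C: (1·2) − (2·1) = 2 − 2 = 0
R2: A -> G: (2·1) − (2·1) = 2 − 2 = 0
R3: G + D -> 2 Q: (2·2) − (2·1 + 2·1) = 4 − 4 = 0
R4: G + D -> 2 Q: (2·2) − (2·1 + 2·1) = 4 − 4 = 0
R5: A -> D: (2·1) − (2·1) = 2 − 2 = 0
Every reaction leaves W unchanged, so W is conserved and no simulation is needed: W(T) = W(0) = 2·9 + 2·8 + 2·6 + 2·4 + 5 = 59

Value at T = 59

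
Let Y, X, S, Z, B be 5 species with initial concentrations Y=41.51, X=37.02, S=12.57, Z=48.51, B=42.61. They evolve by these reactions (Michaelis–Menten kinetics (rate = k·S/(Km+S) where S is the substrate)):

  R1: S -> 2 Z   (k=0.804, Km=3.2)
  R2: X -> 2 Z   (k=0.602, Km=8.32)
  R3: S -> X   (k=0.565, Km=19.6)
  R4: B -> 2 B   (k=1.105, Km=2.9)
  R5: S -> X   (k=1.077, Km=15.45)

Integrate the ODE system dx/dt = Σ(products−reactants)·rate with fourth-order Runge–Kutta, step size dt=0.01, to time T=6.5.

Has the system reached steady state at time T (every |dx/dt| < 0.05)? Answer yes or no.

Steady state at T: no

RK4 with dt=0.01: 650 steps to T=6.5. Trajectory (selected grid times):
t=0.00: Y=41.51 X=37.02 S=12.57 Z=48.51 B=42.61
t=0.72: Y=41.51 X=37.16 S=11.62 Z=50.13 B=43.36
t=1.44: Y=41.51 X=37.28 S=10.69 Z=51.74 B=44.10
t=2.17: Y=41.51 X=37.38 S=9.79 Z=53.35 B=44.86
t=2.89: Y=41.51 X=37.44 S=8.94 Z=54.93 B=45.61
t=3.61: Y=41.51 X=37.49 S=8.12 Z=56.48 B=46.35
t=4.33: Y=41.51 X=37.51 S=7.33 Z=58.01 B=47.10
t=5.06: Y=41.51 X=37.50 S=6.58 Z=59.53 B=47.86
t=5.78: Y=41.51 X=37.47 S=5.88 Z=61.00 B=48.61
t=6.50: Y=41.51 X=37.41 S=5.22 Z=62.45 B=49.37
Rates at T: R1=0.4983, R2=0.4925, R3=0.1188, R4=1.0437, R5=0.2719
dx/dt at T (Σ net stoichiometry × rate): Y=+0.0000, X=-0.1018, S=-0.8889, Z=+1.9816, B=+1.0437
Largest |dx/dt| is |+1.9816| (Z) ≥ 0.05 → not steady.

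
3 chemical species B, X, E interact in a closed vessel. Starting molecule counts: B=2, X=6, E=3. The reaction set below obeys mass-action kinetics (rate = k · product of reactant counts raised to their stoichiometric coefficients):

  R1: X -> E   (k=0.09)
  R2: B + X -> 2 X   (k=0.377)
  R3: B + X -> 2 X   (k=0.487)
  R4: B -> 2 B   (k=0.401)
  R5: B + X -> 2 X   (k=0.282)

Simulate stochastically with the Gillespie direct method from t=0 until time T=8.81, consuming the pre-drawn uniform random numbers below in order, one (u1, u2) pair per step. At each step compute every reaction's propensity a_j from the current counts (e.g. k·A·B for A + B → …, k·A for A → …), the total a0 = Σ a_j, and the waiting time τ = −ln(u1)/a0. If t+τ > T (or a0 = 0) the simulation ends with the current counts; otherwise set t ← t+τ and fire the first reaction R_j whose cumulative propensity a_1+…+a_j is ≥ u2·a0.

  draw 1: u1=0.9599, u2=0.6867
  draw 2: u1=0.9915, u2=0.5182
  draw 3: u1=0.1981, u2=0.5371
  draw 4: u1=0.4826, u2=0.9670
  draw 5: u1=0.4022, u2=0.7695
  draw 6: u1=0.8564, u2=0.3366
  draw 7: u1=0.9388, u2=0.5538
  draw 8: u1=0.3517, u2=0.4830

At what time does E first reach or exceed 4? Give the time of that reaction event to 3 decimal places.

t=0.000: B=2 X=6 E=3
Draw 1: a1=0.540, a2=4.524, a3=5.844, a4=0.802, a5=3.384, a0=15.094; τ=−ln(0.9599)/15.094=0.003 → t=0.003; u2·a0=0.6867·15.094=10.365; a1+a2=5.064 < 10.365 ≤ a1+…+a3=10.908 → R3 fires; B=1 X=7 E=3
Draw 2: a1=0.630, a2=2.639, a3=3.409, a4=0.401, a5=1.974, a0=9.053; τ=−ln(0.9915)/9.053=0.001 → t=0.004; u2·a0=0.5182·9.053=4.691; a1+a2=3.269 < 4.691 ≤ a1+…+a3=6.678 → R3 fires; B=0 X=8 E=3
Draw 3: a1=0.720, a2=0.000, a3=0.000, a4=0.000, a5=0.000, a0=0.720; τ=−ln(0.1981)/0.720=2.249 → t=2.252; u2·a0=0.5371·0.720=0.387 ≤ a1=0.720 → R1 fires; B=0 X=7 E=4
Draw 4: a1=0.630, a2=0.000, a3=0.000, a4=0.000, a5=0.000, a0=0.630; τ=−ln(0.4826)/0.630=1.156 → t=3.409; u2·a0=0.9670·0.630=0.609 ≤ a1=0.630 → R1 fires; B=0 X=6 E=5
Draw 5: a1=0.540, a2=0.000, a3=0.000, a4=0.000, a5=0.000, a0=0.540; τ=−ln(0.4022)/0.540=1.687 → t=5.095; u2·a0=0.7695·0.540=0.416 ≤ a1=0.540 → R1 fires; B=0 X=5 E=6
Draw 6: a1=0.450, a2=0.000, a3=0.000, a4=0.000, a5=0.000, a0=0.450; τ=−ln(0.8564)/0.450=0.344 → t=5.440; u2·a0=0.3366·0.450=0.151 ≤ a1=0.450 → R1 fires; B=0 X=4 E=7
Draw 7: a1=0.360, a2=0.000, a3=0.000, a4=0.000, a5=0.000, a0=0.360; τ=−ln(0.9388)/0.360=0.175 → t=5.615; u2·a0=0.5538·0.360=0.199 ≤ a1=0.360 → R1 fires; B=0 X=3 E=8
Draw 8: a1=0.270, a2=0.000, a3=0.000, a4=0.000, a5=0.000, a0=0.270; τ=−ln(0.3517)/0.270=3.870 → t=9.486 > T=8.81: stop.
E first becomes ≥ 4 when it reaches 4 at the event at t=2.252.

Threshold first reached at t = 2.252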